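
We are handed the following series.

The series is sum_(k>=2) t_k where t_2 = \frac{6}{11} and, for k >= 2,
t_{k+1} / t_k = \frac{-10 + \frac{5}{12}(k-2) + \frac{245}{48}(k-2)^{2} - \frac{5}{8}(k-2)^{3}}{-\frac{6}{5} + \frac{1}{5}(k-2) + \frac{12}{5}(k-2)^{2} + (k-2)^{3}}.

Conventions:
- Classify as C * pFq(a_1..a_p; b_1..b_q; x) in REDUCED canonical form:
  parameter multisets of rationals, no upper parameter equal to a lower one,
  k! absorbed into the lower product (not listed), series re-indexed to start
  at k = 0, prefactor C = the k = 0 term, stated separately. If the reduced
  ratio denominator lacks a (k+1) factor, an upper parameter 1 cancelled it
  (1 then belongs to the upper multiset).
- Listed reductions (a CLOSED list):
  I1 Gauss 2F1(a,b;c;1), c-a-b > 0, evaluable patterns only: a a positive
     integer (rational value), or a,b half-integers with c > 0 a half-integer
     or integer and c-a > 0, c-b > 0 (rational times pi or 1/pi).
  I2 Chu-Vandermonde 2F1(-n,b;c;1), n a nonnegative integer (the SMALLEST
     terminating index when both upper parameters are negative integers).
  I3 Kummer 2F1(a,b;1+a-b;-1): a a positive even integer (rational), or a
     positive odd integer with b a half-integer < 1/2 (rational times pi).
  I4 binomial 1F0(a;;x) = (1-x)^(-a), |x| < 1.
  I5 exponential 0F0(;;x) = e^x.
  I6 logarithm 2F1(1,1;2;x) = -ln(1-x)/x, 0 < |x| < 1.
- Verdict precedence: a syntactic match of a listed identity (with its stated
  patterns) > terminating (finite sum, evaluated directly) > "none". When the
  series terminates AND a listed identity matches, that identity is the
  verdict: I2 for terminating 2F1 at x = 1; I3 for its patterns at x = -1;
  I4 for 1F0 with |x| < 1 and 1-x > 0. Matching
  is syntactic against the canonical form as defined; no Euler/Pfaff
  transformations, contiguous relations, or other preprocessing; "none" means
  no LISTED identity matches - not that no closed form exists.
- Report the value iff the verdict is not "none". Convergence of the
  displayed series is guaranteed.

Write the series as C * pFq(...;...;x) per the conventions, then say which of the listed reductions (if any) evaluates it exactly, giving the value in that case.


Prefactor \frac{6}{11}, argument -\frac{5}{8}: 3F2 with upper {-8, -\frac{3}{2}, \frac{4}{3}} over lower {-\frac{3}{5}, 2}. Verdict: terminating - upper -8 stops the sum at k = 8; the 9 terms are added exactly. Value: -\frac{6201937222689975840899}{600978837407747014656}.

Key step: t_0 = \frac{6}{11} here, and roots of the ratio polynomials (prefactor 6/11) are the negated parameters.
Step ratio: r(k) = -\frac{5}{8} * (k-8) (k-\frac{3}{2}) (k+\frac{4}{3}) / [(k-\frac{3}{5}) (k+2) (k+1)] - rational in k, leading ratio -\frac{5}{8}; with t_0 = \frac{6}{11}, classification follows.


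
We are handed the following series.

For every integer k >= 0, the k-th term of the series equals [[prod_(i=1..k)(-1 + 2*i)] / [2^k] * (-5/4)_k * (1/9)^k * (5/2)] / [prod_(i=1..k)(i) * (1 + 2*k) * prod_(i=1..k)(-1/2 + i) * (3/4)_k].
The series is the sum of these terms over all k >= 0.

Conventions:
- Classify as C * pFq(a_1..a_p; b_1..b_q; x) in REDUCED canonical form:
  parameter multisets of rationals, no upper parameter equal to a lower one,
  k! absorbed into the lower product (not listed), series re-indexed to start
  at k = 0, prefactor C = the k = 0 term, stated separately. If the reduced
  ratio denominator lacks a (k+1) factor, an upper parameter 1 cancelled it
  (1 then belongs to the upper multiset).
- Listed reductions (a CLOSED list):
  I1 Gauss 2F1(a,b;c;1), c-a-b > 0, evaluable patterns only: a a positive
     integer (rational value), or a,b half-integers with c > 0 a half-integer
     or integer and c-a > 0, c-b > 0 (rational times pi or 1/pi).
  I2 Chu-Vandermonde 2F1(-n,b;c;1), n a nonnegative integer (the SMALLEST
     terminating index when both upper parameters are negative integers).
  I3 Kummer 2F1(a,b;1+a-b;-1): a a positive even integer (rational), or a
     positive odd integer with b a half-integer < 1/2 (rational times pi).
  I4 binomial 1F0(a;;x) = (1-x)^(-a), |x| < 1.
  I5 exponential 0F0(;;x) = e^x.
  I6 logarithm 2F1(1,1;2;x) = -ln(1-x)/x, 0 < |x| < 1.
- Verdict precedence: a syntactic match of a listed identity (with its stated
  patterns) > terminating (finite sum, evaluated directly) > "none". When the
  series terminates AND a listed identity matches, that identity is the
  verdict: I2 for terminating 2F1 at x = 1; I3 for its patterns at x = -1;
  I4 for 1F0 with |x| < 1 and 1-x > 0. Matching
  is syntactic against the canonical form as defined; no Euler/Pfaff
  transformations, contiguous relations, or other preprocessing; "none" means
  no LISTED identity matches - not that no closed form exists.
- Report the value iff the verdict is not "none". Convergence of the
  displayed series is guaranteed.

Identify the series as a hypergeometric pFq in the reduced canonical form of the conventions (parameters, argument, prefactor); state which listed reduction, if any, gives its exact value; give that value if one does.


With C = 5/2: the canonical form is 2F2(-5/4, 1/2; 3/4, 3/2; 1/9). Verdict: no listed reduction: x = 1/9 and upper {-5/4, 1/2} fail every I1-I6 pattern.

First insight: with t_0 = 5/2, the lower (2k+1) factor (prefactor 5/2) shifts a half-integer Pochhammer.
Adjacent-term ratio: r(k) = (1/9) * (k-5/4) (k+1/2) / [(k+3/4) (k+3/2) (k+1)] - poly over poly, x = (1/9) from leading terms; C = 5/2 at k = 0.


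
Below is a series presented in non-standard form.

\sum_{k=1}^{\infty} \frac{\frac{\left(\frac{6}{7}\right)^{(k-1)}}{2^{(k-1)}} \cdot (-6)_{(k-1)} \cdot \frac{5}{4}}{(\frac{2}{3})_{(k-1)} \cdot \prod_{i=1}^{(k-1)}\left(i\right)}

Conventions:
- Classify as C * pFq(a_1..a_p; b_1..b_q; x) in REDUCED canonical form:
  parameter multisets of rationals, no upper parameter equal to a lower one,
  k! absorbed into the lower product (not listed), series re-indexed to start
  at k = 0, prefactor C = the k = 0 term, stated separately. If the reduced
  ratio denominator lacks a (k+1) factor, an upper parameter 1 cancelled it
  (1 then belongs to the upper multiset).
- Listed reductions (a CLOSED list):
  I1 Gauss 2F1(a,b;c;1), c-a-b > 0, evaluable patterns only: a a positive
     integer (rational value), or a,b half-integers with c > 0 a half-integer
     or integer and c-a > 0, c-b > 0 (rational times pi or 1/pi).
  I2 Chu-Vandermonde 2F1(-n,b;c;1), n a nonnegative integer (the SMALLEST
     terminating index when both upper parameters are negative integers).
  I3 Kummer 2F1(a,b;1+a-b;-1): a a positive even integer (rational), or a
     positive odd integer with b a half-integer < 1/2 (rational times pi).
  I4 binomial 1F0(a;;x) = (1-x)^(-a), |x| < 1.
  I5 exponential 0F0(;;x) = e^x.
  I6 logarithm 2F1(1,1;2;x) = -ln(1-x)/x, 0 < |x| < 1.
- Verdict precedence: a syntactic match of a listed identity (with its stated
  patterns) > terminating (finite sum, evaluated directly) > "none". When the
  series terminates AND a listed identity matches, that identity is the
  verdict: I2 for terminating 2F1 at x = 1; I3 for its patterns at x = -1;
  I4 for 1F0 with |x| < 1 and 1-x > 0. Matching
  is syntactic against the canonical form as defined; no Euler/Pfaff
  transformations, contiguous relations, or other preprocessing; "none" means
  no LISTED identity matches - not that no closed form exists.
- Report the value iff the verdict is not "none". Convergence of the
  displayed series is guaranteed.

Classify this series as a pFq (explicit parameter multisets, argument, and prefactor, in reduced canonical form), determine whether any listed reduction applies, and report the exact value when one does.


At argument \frac{3}{7}: a 1F1 with upper {-6}, lower {\frac{2}{3}}, scaled by C = \frac{5}{4}. Verdict: terminating. With -6 upstairs the series is a 7-term polynomial sum; evaluated term by term. Exact value: -\frac{21289385375}{19712325248}.

First insight: x = \frac{3}{7} and the two k-th powers (C = 5/4, x = 3/7) combine into one argument.
Consecutive-term ratio: r(k) = \frac{3}{7} * (k-6) / [(k+\frac{2}{3}) (k+1)] - rational in k. x = \frac{3}{7}; t_0 = \frac{5}{4}; negate the roots.


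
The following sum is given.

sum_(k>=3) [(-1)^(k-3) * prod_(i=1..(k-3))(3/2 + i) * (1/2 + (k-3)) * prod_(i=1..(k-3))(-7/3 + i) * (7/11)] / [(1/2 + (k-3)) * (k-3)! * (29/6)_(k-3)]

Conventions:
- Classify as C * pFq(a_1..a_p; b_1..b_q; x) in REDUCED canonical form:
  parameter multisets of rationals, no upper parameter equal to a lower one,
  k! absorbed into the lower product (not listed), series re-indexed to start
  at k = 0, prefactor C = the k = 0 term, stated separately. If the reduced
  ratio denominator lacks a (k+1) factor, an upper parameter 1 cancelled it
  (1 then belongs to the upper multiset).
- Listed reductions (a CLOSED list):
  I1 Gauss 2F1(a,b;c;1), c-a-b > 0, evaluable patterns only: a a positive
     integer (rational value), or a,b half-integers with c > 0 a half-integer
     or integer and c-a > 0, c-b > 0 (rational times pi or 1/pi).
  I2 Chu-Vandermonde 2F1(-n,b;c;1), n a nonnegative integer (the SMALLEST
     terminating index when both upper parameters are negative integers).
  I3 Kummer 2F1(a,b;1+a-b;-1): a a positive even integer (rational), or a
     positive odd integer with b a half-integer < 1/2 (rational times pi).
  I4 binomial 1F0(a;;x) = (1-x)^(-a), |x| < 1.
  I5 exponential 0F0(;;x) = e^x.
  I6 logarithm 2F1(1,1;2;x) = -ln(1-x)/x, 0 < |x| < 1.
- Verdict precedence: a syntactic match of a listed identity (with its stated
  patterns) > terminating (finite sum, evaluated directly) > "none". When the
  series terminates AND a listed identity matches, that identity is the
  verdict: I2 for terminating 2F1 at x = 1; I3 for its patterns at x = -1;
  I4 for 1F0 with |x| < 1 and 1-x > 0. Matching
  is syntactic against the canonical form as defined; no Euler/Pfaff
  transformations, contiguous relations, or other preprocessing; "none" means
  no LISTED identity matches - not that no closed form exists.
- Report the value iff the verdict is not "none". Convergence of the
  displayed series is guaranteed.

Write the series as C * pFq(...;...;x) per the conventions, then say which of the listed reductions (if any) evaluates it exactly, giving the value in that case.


First insight: x = (-1) and the running product (C = 7/11) telescopes to a rising factorial.
Consecutive-term ratio: r(k) = (-1) * (k-4/3) (k+5/2) / [(k+29/6) (k+1)] - rational; roots negated = parameters, x = (-1), C = 7/11.

Reduced: x = -1, 2F1, upper = {-4/3, 5/2}, lower = {29/6}, C = 7/11. Verdict: none. Every listed pattern misses the 2F1 form at -1, upper {-4/3, 5/2}.


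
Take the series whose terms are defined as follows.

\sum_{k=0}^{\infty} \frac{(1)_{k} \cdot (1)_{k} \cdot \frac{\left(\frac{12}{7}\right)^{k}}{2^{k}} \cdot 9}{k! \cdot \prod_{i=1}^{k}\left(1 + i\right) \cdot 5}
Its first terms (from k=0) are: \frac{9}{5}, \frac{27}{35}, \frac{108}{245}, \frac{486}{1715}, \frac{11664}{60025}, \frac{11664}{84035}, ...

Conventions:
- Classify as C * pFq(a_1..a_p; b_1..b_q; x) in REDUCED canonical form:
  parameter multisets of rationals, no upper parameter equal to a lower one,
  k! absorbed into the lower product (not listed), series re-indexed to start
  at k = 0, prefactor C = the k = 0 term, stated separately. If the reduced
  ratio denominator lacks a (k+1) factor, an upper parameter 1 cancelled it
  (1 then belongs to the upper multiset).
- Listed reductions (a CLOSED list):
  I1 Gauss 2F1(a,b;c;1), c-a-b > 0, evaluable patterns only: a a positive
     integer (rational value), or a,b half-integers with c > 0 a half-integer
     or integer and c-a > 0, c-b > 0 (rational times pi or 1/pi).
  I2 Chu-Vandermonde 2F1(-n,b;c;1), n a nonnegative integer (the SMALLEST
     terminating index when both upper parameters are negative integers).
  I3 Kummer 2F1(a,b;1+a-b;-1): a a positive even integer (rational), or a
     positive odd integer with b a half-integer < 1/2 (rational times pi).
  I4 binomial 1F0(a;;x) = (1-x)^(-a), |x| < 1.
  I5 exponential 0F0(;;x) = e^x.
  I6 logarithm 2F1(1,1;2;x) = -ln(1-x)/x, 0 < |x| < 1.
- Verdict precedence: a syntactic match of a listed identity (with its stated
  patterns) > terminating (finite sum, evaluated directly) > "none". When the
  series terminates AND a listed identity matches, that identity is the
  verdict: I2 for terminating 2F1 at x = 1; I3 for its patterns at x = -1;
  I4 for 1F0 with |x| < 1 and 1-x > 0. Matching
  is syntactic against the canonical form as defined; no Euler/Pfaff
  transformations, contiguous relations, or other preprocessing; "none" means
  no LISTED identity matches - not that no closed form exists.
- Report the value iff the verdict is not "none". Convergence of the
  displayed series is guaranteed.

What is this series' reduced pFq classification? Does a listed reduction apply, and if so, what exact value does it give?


The series (x = \frac{6}{7}) is 2F1: upper {1, 1}, lower {2}, prefactor \frac{9}{5}. Verdict: the I6 logarithm reduction applies (the logarithm: parameters (1,1;2), x = \frac{6}{7}). Sum: \left(-\frac{21}{10}\right) \cdot \ln\left(\frac{1}{7}\right).

Key step: t_0 = \frac{9}{5} here, and the constant factors (C = 9/5) combine into one prefactor.
Step ratio: r(k) = \frac{6}{7} * (k+1) (k+1) / [(k+2) (k+1)] - rational; roots negated = parameters, x = \frac{6}{7}, C = \frac{9}{5}.


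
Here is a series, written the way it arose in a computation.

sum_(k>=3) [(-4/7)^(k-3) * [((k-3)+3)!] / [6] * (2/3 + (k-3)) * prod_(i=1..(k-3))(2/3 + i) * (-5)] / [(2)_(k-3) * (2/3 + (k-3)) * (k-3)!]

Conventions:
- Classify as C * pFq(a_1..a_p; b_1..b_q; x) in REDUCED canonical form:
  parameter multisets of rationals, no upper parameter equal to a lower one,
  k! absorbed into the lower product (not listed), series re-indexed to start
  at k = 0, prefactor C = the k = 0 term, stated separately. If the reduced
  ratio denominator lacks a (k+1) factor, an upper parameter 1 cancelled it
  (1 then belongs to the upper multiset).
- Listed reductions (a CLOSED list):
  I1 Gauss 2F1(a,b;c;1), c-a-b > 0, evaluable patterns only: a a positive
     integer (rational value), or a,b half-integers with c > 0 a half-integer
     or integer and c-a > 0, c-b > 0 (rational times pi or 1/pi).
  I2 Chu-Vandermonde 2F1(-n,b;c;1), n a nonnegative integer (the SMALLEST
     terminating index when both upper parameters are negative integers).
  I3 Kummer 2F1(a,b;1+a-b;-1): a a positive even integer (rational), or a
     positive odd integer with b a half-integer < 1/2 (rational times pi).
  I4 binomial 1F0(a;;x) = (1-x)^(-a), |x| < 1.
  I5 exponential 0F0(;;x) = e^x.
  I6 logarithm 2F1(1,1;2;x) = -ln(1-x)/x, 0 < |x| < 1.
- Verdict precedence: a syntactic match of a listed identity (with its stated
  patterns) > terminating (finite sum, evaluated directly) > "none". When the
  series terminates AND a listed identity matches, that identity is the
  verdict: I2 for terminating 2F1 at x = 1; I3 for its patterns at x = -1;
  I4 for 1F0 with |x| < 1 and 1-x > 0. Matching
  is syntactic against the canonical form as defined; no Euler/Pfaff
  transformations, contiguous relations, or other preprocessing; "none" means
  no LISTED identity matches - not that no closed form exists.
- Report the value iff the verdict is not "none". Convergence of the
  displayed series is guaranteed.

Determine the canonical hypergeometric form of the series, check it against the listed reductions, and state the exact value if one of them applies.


Prefactor -5, argument -4/7: 2F1 with upper {5/3, 4} over lower {2}. Verdict: none. No listed pattern accepts 2F1(5/3, 4; 2; -4/7).

Key step: t_0 being -5, the running product (C = -5) telescopes to a rising factorial.
Adjacent-term ratio: r(k) = (-4/7) * (k+5/3) (k+4) / [(k+2) (k+1)] - rational in k. x = (-4/7); t_0 = -5; negate the roots.


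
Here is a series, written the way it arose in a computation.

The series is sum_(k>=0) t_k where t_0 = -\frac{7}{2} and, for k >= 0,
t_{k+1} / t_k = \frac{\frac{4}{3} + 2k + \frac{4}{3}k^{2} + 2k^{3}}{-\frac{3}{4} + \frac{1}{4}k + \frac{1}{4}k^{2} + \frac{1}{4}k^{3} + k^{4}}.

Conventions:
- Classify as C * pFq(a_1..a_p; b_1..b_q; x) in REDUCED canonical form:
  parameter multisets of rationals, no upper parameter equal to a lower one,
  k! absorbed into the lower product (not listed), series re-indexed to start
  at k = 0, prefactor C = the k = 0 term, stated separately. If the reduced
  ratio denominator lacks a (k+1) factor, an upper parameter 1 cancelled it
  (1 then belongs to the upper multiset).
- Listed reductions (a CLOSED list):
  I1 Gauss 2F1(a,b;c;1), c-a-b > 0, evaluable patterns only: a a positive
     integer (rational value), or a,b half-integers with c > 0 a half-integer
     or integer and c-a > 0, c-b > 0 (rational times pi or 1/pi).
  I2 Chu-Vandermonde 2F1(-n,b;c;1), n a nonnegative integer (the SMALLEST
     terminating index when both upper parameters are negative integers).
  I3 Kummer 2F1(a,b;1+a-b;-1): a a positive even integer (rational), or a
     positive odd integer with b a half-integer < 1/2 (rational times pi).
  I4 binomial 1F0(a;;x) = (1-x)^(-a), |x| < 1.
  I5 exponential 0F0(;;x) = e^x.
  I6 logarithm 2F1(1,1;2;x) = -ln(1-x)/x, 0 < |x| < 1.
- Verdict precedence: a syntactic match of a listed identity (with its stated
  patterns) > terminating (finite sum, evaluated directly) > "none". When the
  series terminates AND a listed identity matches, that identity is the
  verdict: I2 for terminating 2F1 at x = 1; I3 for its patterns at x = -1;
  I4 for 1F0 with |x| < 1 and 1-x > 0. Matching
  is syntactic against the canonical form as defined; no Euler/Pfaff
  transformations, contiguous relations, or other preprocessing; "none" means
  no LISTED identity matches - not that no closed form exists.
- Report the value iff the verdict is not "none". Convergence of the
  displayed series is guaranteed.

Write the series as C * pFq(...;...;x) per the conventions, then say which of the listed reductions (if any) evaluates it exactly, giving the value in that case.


Classification (C = -\frac{7}{2}): 1F1 with upper {\frac{2}{3}}, lower {-\frac{3}{4}}, argument x = 2. Verdict: none. No listed pattern accepts 1F1(\frac{2}{3}; -\frac{3}{4}; 2).

Key step: from the first term -\frac{7}{2}: the expanded ratio factors over Q; C = -7/2, roots give parameters.
Term ratio: r(k) = 2 * (k+\frac{2}{3}) / [(k-\frac{3}{4}) (k+1)] - poly over poly, x = 2 from leading terms; C = -\frac{7}{2} at k = 0.


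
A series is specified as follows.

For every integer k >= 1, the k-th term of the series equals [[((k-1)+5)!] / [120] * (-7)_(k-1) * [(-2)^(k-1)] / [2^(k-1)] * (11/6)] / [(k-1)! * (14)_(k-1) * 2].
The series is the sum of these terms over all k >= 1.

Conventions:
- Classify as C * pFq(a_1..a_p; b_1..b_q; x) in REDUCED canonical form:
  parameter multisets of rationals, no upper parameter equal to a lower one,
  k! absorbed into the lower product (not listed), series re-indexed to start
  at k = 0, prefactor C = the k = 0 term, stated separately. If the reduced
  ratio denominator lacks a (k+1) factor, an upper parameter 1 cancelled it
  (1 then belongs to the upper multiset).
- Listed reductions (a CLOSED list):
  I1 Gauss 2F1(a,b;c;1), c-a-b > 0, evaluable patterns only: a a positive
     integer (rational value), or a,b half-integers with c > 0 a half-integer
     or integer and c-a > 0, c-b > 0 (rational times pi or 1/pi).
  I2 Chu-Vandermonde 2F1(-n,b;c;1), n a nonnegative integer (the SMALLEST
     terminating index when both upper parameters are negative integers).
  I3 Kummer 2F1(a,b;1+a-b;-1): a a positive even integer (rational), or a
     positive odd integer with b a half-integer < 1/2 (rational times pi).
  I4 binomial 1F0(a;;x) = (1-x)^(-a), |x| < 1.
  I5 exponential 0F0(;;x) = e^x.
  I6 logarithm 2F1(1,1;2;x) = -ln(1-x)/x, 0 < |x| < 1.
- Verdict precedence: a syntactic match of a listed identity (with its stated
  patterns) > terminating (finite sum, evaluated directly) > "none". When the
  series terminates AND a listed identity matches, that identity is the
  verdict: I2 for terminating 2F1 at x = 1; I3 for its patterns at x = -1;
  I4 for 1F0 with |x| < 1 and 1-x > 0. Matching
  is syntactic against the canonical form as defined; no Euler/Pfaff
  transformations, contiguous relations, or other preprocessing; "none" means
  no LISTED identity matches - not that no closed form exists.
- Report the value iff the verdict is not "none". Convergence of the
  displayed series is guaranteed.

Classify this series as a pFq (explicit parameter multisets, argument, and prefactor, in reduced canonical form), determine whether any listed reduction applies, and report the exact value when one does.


x = -1 here; the reduced form reads 2F1, upper {-7, 6}, lower {14}, C = 11/12. Verdict: Kummer's theorem (I3) matches (x = -1; c = 14 equals 1+a-b for upper {-7, 6}: listed pattern). Exact value: 1573/120.

First insight: from the first term 11/12: the two k-th powers (prefactor 11/12) combine into one argument.
Term ratio: r(k) = (-1) * (k-7) (k+6) / [(k+14) (k+1)] - poly over poly, x = (-1) from leading terms; C = 11/12 at k = 0.


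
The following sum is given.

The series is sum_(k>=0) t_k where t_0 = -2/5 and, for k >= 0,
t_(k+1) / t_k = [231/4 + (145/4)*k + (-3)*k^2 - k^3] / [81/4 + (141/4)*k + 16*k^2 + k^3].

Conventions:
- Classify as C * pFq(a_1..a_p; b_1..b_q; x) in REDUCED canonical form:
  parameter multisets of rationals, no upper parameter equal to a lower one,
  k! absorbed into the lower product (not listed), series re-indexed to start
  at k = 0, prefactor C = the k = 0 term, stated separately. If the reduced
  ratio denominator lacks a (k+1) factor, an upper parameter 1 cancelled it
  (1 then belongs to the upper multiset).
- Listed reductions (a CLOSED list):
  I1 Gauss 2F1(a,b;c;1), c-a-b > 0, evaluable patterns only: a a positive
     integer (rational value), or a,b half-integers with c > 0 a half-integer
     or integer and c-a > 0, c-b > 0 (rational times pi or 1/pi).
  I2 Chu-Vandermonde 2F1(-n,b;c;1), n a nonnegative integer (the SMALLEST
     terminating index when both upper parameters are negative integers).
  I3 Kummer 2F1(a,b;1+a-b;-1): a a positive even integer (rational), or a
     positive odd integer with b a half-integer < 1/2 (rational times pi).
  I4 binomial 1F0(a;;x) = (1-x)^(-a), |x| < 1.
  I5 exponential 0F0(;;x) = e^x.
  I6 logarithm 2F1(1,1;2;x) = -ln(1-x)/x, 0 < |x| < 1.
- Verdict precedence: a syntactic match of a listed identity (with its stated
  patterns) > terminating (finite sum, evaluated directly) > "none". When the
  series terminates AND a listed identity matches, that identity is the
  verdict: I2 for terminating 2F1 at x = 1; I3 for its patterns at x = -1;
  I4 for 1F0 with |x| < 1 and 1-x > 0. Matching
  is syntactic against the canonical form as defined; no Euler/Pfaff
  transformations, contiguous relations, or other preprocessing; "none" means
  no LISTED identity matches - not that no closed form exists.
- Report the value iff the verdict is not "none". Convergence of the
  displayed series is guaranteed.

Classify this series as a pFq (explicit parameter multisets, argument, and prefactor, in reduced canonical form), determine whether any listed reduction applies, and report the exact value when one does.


Classification (C = -2/5): 2F1 with upper {-11/2, 7}, lower {27/2}, argument x = -1. Verdict at x = -1: Kummer (I3) matches (x = -1; c = 27/2 equals 1+a-b for upper {-11/2, 7}: listed pattern). Value: (-185910725/134217728) * pi.

Key observation: from the first term -2/5: cancel k + 3/2 from the displayed ratio first; then prefactor -2/5.
Consecutive-term ratio: r(k) = (-1) * (k-11/2) (k+7) / [(k+27/2) (k+1)] ; factor over Q: parameters, x = (-1), and C = -2/5.


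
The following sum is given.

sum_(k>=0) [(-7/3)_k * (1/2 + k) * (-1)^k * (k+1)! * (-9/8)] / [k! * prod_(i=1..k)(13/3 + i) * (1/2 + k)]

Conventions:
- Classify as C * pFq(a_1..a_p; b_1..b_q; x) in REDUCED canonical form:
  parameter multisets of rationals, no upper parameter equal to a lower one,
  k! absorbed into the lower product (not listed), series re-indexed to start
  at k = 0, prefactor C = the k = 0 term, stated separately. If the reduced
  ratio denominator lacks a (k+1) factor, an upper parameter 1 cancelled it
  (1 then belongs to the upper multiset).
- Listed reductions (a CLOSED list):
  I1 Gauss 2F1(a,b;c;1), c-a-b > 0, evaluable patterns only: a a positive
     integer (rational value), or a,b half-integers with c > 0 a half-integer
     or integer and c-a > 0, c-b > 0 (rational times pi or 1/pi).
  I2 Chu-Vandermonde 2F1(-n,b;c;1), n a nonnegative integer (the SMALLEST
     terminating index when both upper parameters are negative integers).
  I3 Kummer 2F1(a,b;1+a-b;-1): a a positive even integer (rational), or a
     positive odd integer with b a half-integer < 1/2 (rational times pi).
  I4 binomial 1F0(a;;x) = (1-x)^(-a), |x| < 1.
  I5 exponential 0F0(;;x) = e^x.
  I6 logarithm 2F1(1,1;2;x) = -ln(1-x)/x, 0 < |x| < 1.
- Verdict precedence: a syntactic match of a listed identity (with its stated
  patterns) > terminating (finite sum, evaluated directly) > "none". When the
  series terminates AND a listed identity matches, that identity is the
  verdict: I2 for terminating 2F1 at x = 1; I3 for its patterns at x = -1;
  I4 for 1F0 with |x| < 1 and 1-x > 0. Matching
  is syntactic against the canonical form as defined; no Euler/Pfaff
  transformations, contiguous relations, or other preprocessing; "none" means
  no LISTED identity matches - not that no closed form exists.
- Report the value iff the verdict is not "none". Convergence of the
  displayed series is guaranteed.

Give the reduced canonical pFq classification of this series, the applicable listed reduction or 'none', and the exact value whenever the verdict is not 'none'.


Key step: with t_0 = -9/8, the lower running product (C = -9/8, x = -1) is a rising factorial.
Term ratio: r(k) = (-1) * (k-7/3) (k+2) / [(k+16/3) (k+1)] - rational; roots negated = parameters, x = (-1), C = -9/8.

Prefactor -9/8, argument -1: 2F1 with upper {-7/3, 2} over lower {16/3}. Verdict (x = -1): the Kummer evaluation I3 applies (x = -1; c = 16/3 equals 1+a-b for upper {-7/3, 2}: listed pattern). Value: -39/16.


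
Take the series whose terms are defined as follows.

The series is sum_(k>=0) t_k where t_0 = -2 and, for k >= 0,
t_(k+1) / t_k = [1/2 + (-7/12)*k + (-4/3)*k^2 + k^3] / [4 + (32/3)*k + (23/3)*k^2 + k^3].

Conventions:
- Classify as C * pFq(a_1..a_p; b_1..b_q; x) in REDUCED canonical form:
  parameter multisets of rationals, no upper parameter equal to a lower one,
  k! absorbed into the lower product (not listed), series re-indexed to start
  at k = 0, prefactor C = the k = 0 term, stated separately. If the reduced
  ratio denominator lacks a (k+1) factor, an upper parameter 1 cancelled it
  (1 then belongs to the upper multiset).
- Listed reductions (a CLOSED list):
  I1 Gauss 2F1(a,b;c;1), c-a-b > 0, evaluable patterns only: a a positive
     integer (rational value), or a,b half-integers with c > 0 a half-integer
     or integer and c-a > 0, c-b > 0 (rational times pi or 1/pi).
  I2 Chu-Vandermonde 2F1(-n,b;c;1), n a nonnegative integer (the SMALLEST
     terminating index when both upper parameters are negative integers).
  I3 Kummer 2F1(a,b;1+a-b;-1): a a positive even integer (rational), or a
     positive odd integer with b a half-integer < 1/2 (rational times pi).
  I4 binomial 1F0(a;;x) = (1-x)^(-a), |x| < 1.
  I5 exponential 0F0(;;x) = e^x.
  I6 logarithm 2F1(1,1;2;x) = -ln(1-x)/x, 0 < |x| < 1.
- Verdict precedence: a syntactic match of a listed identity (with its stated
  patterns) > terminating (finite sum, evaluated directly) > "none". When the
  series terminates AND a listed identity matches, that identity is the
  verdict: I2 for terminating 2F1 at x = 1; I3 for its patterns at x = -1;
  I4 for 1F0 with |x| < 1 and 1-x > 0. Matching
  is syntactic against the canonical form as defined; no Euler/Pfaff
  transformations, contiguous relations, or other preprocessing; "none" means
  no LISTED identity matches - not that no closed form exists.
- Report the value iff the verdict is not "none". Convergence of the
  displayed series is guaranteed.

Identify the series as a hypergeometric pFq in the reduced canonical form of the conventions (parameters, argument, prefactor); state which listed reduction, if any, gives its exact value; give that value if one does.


With C = -2: the canonical form is 2F1(-3/2, -1/2; 6; 1). Verdict: Gauss (I1, half-integer pattern) applies (x = 1; upper {-3/2, -1/2} half-integers, c = 6 in the evaluable pattern). Value: (-2097152/297297) / pi.

First insight: t_0 being -2, factor the ratio over Q (C = -2, x = 1): negated roots = parameters.
Step ratio: r(k) = 1 * (k-3/2) (k-1/2) / [(k+6) (k+1)] ; factor over Q: parameters, x = 1, and C = -2.


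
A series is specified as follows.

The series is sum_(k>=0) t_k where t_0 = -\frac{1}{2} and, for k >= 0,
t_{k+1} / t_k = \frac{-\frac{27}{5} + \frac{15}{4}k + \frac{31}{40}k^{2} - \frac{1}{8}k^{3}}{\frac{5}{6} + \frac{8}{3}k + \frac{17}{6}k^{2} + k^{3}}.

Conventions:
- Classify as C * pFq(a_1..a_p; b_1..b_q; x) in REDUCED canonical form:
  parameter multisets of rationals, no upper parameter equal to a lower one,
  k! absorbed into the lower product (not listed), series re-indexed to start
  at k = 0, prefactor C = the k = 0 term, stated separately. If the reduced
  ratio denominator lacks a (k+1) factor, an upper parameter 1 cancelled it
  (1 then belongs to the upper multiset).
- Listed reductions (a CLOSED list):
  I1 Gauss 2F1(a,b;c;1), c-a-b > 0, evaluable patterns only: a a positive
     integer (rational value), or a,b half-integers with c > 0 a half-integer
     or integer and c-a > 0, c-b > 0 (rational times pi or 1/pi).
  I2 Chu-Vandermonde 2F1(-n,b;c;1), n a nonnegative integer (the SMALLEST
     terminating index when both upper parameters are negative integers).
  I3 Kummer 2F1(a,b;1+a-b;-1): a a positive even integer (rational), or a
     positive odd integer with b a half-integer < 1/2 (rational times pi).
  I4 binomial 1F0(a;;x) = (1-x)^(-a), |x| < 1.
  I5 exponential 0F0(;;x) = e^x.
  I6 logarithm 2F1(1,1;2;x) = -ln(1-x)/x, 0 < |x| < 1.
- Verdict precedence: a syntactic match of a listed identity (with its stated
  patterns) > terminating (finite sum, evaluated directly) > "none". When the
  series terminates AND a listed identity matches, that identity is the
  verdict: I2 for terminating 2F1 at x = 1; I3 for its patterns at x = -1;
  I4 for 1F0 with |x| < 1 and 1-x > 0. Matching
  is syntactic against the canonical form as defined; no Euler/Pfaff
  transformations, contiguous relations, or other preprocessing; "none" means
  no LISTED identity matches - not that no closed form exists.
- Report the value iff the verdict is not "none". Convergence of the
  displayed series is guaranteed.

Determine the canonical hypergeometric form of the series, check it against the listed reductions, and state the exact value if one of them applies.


First insight: from the first term -\frac{1}{2}: roots of the ratio polynomials (C = -1/2) are the negated parameters.
Ratio: r(k) = -\frac{1}{8} * (k-9) (k-\frac{6}{5}) (k+4) / [(k+\frac{5}{6}) (k+1) (k+1)] - poly over poly, x = -\frac{1}{8} from leading terms; C = -\frac{1}{2} at k = 0.

This is -\frac{1}{2} * 3F2(-9, -\frac{6}{5}, 4; \frac{5}{6}, 1; -\frac{1}{8}) in reduced canonical form. Verdict: terminating. (-9)_k vanishes past k = 9, leaving a 10-term sum, computed directly. Sum: \frac{281880487949896633643}{127386974990000000000}.


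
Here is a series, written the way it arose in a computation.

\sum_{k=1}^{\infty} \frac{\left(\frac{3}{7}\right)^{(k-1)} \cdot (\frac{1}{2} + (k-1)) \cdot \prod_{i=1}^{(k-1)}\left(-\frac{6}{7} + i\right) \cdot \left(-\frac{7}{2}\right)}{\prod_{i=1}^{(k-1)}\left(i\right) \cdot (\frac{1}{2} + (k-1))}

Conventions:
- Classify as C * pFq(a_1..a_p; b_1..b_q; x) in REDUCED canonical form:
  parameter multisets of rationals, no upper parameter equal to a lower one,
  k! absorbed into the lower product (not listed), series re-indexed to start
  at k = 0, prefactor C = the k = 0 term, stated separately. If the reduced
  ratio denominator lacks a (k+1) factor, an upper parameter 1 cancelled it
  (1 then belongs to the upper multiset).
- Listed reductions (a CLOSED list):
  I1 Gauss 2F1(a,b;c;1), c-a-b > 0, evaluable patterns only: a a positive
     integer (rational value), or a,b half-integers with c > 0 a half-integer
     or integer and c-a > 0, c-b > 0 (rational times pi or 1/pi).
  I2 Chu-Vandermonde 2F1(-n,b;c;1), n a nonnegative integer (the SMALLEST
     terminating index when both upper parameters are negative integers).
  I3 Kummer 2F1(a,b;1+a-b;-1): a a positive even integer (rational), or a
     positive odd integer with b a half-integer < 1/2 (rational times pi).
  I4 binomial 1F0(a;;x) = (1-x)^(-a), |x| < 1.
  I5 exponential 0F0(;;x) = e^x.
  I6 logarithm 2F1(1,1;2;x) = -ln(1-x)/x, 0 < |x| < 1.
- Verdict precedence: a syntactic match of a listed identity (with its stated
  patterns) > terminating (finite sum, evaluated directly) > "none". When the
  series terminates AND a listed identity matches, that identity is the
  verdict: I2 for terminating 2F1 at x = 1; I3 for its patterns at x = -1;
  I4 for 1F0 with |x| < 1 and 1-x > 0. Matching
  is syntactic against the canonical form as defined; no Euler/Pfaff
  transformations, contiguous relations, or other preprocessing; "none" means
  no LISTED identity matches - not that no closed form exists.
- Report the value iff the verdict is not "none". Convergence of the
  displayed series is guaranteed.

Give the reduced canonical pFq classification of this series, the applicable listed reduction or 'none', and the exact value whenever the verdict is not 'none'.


Canonical form: C = -\frac{7}{2} times 1F0 with upper {\frac{1}{7}}, lower {-}, x = \frac{3}{7}. Verdict: binomial (I4) applies (the 1F0 binomial series: exponent -1/7, x = \frac{3}{7}). Value: \left(-\frac{7}{2}\right) \cdot \left(\frac{4}{7}\right)^{-\frac{1}{7}}.

Key step: x = \frac{3}{7} and the factor k + 1/2 cancels (top and bottom), leaving C = -7/2.
Ratio: r(k) = \frac{3}{7} * (k+\frac{1}{7}) / [(k+1)] - rational in k, leading ratio \frac{3}{7}; with t_0 = -\frac{7}{2}, classification follows.


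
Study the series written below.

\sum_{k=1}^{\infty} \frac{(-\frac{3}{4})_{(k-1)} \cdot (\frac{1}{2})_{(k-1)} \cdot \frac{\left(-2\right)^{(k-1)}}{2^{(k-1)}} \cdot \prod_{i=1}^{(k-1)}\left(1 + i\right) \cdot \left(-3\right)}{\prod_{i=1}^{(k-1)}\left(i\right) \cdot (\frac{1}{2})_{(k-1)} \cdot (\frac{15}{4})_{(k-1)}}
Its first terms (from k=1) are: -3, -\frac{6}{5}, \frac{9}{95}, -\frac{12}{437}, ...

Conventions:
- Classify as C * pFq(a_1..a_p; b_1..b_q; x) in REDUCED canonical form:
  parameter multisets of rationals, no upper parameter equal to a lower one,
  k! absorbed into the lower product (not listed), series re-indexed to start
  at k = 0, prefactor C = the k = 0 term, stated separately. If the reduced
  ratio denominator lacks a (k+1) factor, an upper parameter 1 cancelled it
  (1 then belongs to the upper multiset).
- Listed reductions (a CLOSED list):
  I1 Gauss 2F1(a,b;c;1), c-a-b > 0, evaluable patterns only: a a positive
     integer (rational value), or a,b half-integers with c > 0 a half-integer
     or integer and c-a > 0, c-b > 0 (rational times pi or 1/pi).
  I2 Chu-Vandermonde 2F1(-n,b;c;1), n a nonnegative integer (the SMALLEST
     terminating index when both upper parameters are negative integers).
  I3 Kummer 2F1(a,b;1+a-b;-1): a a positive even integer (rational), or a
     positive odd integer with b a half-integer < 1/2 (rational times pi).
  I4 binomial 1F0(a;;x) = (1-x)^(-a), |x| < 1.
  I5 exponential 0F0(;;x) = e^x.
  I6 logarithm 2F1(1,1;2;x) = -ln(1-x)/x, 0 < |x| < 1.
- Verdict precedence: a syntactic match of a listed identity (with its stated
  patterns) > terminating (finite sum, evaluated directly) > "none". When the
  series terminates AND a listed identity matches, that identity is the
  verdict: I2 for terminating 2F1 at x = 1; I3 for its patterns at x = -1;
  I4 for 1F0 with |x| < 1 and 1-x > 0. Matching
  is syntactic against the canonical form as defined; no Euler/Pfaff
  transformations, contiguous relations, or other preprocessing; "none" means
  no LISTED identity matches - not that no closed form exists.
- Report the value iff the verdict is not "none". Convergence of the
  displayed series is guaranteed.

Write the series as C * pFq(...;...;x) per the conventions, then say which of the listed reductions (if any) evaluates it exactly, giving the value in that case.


Classification (C = -3): 2F1 with upper {-\frac{3}{4}, 2}, lower {\frac{15}{4}}, argument x = -1. Verdict: Kummer's theorem (I3) fires (x = -1; c = \frac{15}{4} equals 1+a-b for upper {-\frac{3}{4}, 2}: listed pattern). Exact value: -\frac{33}{8}.

Structural cue: with t_0 = -3, the parameter 1/2 appears in both the upper and lower lists and cancels.
Step ratio: r(k) = -1 * (k-\frac{3}{4}) (k+2) / [(k+\frac{15}{4}) (k+1)] - rational in k. x = -1; t_0 = -3; negate the roots.


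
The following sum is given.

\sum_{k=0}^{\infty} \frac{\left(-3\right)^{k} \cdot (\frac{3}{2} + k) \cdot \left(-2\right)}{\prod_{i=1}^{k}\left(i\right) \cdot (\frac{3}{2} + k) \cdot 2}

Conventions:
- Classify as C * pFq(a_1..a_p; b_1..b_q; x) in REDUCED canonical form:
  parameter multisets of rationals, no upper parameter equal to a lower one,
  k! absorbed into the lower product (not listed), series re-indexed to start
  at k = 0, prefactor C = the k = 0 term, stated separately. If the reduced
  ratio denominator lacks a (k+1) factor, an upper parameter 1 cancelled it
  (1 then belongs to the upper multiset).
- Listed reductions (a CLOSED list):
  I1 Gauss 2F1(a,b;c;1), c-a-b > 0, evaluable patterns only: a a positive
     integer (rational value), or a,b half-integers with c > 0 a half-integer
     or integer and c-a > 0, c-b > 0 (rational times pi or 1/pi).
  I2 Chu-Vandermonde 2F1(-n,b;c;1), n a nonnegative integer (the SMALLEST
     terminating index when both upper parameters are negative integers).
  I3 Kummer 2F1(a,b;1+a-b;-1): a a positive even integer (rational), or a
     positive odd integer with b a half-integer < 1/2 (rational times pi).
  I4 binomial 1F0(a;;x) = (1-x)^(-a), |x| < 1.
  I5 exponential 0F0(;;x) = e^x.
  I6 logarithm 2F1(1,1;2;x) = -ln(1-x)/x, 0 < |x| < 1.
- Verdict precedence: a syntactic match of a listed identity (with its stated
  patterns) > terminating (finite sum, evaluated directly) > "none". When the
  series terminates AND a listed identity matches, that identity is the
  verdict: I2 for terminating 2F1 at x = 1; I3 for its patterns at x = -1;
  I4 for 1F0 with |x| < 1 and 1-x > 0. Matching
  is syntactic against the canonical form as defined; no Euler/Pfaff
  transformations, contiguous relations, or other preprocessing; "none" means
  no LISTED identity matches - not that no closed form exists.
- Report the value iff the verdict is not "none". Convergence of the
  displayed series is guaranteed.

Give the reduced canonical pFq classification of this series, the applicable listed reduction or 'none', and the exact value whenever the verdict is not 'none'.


Classification (C = -1): 0F0 with upper {-}, lower {-}, argument x = -3. Verdict: exponential (I5) matches (the 0F0 exponential series at x = -3). Exact value: \left(-1\right) \cdot e^{-3}.

Key step: from the first term -1: the factor k + 3/2 cancels (top and bottom), leaving C = -1.
Consecutive-term ratio: r(k) = -3 * 1 / [(k+1)] - rational in k. x = -3; t_0 = -1; negate the roots.


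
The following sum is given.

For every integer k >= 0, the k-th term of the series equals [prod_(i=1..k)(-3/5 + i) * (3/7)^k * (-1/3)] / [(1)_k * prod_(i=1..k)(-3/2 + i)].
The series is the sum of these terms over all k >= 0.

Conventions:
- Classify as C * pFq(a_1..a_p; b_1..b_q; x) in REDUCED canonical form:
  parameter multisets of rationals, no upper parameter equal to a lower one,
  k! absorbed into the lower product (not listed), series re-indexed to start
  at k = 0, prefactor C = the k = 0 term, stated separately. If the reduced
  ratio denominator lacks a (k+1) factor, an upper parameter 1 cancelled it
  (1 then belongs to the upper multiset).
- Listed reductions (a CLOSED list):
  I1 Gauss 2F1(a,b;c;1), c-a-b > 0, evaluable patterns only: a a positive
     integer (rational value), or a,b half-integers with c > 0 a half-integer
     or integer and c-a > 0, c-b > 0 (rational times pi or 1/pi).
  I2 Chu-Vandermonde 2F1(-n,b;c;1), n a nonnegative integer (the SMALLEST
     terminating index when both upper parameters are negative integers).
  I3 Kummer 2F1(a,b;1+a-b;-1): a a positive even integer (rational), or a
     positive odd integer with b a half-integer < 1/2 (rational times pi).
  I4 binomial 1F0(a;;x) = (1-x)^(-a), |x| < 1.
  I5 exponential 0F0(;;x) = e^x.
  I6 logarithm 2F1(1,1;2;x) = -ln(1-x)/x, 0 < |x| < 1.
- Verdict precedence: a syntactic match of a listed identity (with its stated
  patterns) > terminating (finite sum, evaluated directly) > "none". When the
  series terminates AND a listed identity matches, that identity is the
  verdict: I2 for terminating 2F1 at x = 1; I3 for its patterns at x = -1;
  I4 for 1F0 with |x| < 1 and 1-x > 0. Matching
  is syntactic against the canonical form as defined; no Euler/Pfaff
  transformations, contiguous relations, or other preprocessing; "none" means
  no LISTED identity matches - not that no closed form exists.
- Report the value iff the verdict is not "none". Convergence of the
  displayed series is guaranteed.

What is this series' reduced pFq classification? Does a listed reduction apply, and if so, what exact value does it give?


Classification (C = -1/3): 1F1 with upper {2/5}, lower {-1/2}, argument x = 3/7. Verdict: none. A 1F1 with upper {2/5} fits none of I1-I6 at x = 3/7; the sum runs forever.

Key observation: with t_0 = -1/3, (1)_k (C = -1/3) is k! itself.
Adjacent-term ratio: r(k) = (3/7) * (k+2/5) / [(k-1/2) (k+1)] ; factor over Q: parameters, x = (3/7), and C = -1/3.
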